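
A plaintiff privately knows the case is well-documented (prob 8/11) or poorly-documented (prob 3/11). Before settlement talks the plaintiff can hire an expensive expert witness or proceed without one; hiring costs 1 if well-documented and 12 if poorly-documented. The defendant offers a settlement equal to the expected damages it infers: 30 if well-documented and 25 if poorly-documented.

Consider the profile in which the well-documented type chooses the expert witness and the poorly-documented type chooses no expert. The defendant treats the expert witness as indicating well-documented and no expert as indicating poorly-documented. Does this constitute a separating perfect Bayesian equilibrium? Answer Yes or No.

Yes

Under these beliefs, the expert witness earns settlement 30 and no expert earns settlement 25.
well-documented: the expert witness nets 30 − 1 = 29; no expert nets 25. well-documented prefers the expert witness.
poorly-documented: the expert witness nets 30 − 12 = 18; no expert nets 25. poorly-documented prefers no expert.
Neither type deviates, so the separating profile is an equilibrium.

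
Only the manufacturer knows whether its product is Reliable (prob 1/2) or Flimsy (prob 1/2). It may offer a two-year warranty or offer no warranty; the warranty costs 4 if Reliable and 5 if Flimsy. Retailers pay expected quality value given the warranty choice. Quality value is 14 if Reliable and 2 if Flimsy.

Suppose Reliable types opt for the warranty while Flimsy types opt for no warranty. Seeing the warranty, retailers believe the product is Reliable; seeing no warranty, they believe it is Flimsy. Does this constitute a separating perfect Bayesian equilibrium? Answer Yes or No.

Under these beliefs, the warranty earns price 14 and no warranty earns price 2.
Reliable: the warranty nets 14 − 4 = 10; no warranty nets 2. Reliable prefers the warranty.
Flimsy: the warranty nets 14 − 5 = 9; no warranty nets 2. Flimsy would deviate to the warranty.
Flimsy has a profitable deviation, so the profile is not an equilibrium.

No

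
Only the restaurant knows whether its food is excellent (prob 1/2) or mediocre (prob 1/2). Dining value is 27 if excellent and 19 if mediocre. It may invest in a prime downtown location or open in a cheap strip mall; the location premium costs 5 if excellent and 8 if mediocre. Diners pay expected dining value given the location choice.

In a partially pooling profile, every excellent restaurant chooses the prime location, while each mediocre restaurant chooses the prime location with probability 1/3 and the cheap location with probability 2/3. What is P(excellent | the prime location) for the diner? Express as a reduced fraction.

P(the prime location) = (1/2)·1 + (1/2)·(1/3) = 2/3.
By Bayes' rule, P(excellent | the prime location) = (1/2) / (2/3) = 3/4.

3/4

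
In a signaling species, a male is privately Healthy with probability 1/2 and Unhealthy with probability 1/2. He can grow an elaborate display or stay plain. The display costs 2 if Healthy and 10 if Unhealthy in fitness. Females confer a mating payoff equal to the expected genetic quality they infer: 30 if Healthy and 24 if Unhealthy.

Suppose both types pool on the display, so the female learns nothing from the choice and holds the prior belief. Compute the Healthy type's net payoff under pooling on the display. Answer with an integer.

Pooled mating payoff = 1/2·30 + 1/2·24 = 27.
Healthy pays cost 2 for the display, so net payoff = 27 − 2 = 25.

25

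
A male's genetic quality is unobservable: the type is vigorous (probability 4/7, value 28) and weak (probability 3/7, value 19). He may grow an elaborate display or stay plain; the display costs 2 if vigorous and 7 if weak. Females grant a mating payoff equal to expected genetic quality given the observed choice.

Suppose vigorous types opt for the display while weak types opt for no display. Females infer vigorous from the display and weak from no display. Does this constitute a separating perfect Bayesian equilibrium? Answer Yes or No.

No

Under these beliefs, the display earns mating payoff 28 and no display earns mating payoff 19.
vigorous: the display nets 28 − 2 = 26; no display nets 19. vigorous prefers the display.
weak: the display nets 28 − 7 = 21; no display nets 19. weak would deviate to the display.
weak has a profitable deviation, so the profile is not an equilibrium.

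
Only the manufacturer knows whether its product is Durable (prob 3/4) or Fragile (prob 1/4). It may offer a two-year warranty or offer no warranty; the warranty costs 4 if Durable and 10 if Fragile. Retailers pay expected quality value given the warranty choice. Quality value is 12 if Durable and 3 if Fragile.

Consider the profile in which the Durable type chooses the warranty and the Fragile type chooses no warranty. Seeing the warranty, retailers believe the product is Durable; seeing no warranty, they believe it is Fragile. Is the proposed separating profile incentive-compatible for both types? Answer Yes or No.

Under these beliefs, the warranty earns price 12 and no warranty earns price 3.
Durable: the warranty nets 12 − 4 = 8; no warranty nets 3. Durable prefers the warranty.
Fragile: the warranty nets 12 − 10 = 2; no warranty nets 3. Fragile prefers no warranty.
Neither type deviates, so the separating profile is an equilibrium.

Yes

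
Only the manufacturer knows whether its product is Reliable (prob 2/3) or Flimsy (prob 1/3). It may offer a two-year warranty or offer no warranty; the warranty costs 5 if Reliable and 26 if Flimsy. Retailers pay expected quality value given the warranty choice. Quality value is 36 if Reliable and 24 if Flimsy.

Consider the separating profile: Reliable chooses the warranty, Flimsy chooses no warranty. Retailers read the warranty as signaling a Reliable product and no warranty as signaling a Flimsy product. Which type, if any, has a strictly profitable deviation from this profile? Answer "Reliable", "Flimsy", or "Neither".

Neither

The warranty pays 36; no warranty pays 24.
Reliable: assigned the warranty, nets 36 − 5 = 31; deviating to no warranty nets 24.
Flimsy: assigned no warranty, nets 24; deviating to the warranty nets 36 − 26 = 10.
Both types strictly prefer their assigned action; no profitable deviation.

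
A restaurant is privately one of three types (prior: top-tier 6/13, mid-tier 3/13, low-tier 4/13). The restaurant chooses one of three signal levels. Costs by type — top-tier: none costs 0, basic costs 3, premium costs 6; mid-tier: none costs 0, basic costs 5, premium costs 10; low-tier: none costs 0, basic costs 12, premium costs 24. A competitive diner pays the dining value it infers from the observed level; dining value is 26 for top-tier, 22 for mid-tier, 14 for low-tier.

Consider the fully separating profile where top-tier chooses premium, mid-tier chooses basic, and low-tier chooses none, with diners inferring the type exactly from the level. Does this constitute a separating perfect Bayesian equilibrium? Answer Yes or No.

Separating price premiums: premium → 26, basic → 22, none → 14.
top-tier (assigned premium): none: 14 − 0 = 14; basic: 22 − 3 = 19; premium: 26 − 6 = 20. top-tier stays.
mid-tier (assigned basic): none: 14 − 0 = 14; basic: 22 − 5 = 17; premium: 26 − 10 = 16. mid-tier stays.
low-tier (assigned none): none: 14 − 0 = 14; basic: 22 − 12 = 10; premium: 26 − 24 = 2. low-tier stays.
Every type prefers its assigned level; separation holds.

Yes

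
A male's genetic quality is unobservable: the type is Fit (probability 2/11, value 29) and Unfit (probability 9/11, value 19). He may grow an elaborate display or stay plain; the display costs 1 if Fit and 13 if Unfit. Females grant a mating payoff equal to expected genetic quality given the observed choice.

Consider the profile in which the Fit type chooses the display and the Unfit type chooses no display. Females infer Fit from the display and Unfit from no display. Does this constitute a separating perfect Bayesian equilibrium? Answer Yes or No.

Under these beliefs, the display earns mating payoff 29 and no display earns mating payoff 19.
Fit: the display nets 29 − 1 = 28; no display nets 19. Fit prefers the display.
Unfit: the display nets 29 − 13 = 16; no display nets 19. Unfit prefers no display.
Neither type deviates, so the separating profile is an equilibrium.

Yes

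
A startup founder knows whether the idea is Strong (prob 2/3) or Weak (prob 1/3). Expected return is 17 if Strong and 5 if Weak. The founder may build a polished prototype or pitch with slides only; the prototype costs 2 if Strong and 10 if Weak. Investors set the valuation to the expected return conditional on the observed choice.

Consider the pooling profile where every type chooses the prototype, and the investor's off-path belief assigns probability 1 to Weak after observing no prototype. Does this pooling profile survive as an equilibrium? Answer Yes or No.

On path, the investor holds the prior and pays 2/3·17 + 1/3·5 = 13. Off path (no prototype), believing Weak, it pays 5.
Strong: the prototype nets 13 − 2 = 11; no prototype nets 5. Strong stays.
Weak: the prototype nets 13 − 10 = 3; no prototype nets 5. Weak would deviate.
A type deviates, so pooling fails.

No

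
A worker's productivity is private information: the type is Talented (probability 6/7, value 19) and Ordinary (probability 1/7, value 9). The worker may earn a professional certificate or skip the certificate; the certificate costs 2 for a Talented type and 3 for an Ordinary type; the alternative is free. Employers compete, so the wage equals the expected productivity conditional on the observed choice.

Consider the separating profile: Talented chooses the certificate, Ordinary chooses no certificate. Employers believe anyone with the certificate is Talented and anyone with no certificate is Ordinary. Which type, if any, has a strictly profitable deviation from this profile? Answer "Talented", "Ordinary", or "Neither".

Ordinary

The certificate pays 19; no certificate pays 9.
Talented: assigned the certificate, nets 19 − 2 = 17; deviating to no certificate nets 9.
Ordinary: assigned no certificate, nets 9; deviating to the certificate nets 19 − 3 = 16.
The Ordinary type gains 7 by deviating.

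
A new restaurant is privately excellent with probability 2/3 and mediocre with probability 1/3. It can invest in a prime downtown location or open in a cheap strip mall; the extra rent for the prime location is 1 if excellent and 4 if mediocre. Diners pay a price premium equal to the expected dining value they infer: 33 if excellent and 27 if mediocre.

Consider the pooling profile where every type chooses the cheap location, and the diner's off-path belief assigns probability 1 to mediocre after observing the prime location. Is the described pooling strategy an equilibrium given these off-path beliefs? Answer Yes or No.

On path, the diner holds the prior and pays 2/3·33 + 1/3·27 = 31. Off path (the prime location), believing mediocre, it pays 27.
excellent: the cheap location nets 31; the prime location nets 27 − 1 = 26. excellent stays.
mediocre: the cheap location nets 31; the prime location nets 27 − 4 = 23. mediocre stays.
No type deviates, so pooling is sustained.

Yes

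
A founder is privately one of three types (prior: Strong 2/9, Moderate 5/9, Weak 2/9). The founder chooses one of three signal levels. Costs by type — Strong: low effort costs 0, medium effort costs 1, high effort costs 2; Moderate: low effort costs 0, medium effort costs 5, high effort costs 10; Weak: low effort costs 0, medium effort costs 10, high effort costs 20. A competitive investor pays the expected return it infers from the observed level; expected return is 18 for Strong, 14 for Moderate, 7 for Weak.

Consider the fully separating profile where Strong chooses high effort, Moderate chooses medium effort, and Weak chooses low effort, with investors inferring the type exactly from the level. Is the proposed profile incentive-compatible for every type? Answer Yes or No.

Separating valuations: high effort → 18, medium effort → 14, low effort → 7.
Strong (assigned high effort): low effort: 7 − 0 = 7; medium effort: 14 − 1 = 13; high effort: 18 − 2 = 16. Strong stays.
Moderate (assigned medium effort): low effort: 7 − 0 = 7; medium effort: 14 − 5 = 9; high effort: 18 − 10 = 8. Moderate stays.
Weak (assigned low effort): low effort: 7 − 0 = 7; medium effort: 14 − 10 = 4; high effort: 18 − 20 = -2. Weak stays.
Every type prefers its assigned level; separation holds.

Yes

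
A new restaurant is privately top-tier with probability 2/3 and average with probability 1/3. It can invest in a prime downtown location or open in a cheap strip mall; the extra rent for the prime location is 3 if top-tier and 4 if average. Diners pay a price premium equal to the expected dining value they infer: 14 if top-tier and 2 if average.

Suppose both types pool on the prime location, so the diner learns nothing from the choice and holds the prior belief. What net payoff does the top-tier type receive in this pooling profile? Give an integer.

7

Pooled price premium = 2/3·14 + 1/3·2 = 10.
top-tier pays cost 3 for the prime location, so net payoff = 10 − 3 = 7.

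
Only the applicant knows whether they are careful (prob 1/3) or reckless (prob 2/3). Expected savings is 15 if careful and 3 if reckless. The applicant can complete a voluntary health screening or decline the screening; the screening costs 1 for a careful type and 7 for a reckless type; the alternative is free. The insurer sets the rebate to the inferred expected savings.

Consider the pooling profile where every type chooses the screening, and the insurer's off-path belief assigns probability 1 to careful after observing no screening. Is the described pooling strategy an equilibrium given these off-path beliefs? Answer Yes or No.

On path, the insurer holds the prior and pays 1/3·15 + 2/3·3 = 7. Off path (no screening), believing careful, it pays 15.
careful: the screening nets 7 − 1 = 6; no screening nets 15. careful would deviate.
reckless: the screening nets 7 − 7 = 0; no screening nets 15. reckless would deviate.
A type deviates, so pooling fails.

No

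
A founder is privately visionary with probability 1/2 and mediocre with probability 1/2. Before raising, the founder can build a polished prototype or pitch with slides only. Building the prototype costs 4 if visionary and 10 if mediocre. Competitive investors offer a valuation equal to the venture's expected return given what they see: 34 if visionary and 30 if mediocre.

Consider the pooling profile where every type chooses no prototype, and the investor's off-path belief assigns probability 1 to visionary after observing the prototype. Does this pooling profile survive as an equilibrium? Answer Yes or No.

Yes

On path, the investor holds the prior and pays 1/2·34 + 1/2·30 = 32. Off path (the prototype), believing visionary, it pays 34.
visionary: no prototype nets 32; the prototype nets 34 − 4 = 30. visionary stays.
mediocre: no prototype nets 32; the prototype nets 34 − 10 = 24. mediocre stays.
No type deviates, so pooling is sustained.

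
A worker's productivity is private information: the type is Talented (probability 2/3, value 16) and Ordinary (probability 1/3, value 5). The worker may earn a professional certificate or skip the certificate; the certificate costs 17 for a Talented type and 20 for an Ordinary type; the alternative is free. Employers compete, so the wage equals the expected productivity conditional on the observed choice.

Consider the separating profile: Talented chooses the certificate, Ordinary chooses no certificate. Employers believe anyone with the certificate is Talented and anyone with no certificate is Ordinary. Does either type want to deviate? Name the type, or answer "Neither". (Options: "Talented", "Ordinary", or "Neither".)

Talented

The certificate pays 16; no certificate pays 5.
Talented: assigned the certificate, nets 16 − 17 = -1; deviating to no certificate nets 5.
Ordinary: assigned no certificate, nets 5; deviating to the certificate nets 16 − 20 = -4.
The Talented type gains 6 by deviating.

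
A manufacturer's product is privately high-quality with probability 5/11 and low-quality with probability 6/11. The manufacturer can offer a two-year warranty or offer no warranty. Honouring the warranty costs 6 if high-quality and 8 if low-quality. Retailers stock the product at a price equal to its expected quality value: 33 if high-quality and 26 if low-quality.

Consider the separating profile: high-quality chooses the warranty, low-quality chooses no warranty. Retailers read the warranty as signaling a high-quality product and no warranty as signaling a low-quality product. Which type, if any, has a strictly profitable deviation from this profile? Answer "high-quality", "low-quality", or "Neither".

Neither

The warranty pays 33; no warranty pays 26.
high-quality: assigned the warranty, nets 33 − 6 = 27; deviating to no warranty nets 26.
low-quality: assigned no warranty, nets 26; deviating to the warranty nets 33 − 8 = 25.
Both types strictly prefer their assigned action; no profitable deviation.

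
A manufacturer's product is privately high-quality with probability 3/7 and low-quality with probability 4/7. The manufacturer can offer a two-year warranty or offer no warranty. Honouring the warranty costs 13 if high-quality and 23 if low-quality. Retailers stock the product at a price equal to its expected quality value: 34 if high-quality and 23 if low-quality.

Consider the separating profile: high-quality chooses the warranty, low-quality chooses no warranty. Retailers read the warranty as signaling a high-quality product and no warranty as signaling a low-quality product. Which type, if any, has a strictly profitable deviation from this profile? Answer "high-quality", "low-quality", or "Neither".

The warranty pays 34; no warranty pays 23.
high-quality: assigned the warranty, nets 34 − 13 = 21; deviating to no warranty nets 23.
low-quality: assigned no warranty, nets 23; deviating to the warranty nets 34 − 23 = 11.
The high-quality type gains 2 by deviating.

high-quality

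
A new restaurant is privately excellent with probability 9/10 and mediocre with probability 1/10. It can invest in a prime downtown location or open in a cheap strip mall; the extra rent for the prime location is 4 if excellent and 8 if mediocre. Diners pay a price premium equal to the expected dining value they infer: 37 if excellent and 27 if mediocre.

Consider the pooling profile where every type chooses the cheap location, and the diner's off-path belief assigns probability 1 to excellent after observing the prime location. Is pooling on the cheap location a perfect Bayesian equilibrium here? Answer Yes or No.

Yes

On path, the diner holds the prior and pays 9/10·37 + 1/10·27 = 36. Off path (the prime location), believing excellent, it pays 37.
excellent: the cheap location nets 36; the prime location nets 37 − 4 = 33. excellent stays.
mediocre: the cheap location nets 36; the prime location nets 37 − 8 = 29. mediocre stays.
No type deviates, so pooling is sustained.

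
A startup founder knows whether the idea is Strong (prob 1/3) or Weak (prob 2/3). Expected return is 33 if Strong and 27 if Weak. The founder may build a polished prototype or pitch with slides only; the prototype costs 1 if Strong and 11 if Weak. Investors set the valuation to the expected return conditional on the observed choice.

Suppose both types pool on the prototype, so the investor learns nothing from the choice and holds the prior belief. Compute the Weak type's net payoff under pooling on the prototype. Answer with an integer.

Pooled valuation = 1/3·33 + 2/3·27 = 29.
Weak pays cost 11 for the prototype, so net payoff = 29 − 11 = 18.

18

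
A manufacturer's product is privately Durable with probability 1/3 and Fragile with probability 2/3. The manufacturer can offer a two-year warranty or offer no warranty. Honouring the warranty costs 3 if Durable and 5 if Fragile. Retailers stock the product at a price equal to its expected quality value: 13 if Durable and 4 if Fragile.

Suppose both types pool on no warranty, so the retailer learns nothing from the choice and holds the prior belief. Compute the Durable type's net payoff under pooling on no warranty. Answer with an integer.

Pooled price = 1/3·13 + 2/3·4 = 7.
Durable pays no cost for no warranty, so net payoff = 7.

7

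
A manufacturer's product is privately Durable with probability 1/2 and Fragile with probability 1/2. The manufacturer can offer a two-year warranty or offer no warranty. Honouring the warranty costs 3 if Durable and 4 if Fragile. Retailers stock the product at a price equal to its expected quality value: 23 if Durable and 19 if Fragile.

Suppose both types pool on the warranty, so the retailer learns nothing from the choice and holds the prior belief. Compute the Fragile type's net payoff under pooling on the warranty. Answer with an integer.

Pooled price = 1/2·23 + 1/2·19 = 21.
Fragile pays cost 4 for the warranty, so net payoff = 21 − 4 = 17.

17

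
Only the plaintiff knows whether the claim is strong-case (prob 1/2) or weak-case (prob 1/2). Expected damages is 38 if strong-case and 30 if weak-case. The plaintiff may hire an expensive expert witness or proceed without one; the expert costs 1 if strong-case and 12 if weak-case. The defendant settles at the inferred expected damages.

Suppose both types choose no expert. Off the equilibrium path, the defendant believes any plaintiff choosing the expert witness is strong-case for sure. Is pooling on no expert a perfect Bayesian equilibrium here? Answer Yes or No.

On path, the defendant holds the prior and pays 1/2·38 + 1/2·30 = 34. Off path (the expert witness), believing strong-case, it pays 38.
strong-case: no expert nets 34; the expert witness nets 38 − 1 = 37. strong-case would deviate.
weak-case: no expert nets 34; the expert witness nets 38 − 12 = 26. weak-case stays.
A type deviates, so pooling fails.

No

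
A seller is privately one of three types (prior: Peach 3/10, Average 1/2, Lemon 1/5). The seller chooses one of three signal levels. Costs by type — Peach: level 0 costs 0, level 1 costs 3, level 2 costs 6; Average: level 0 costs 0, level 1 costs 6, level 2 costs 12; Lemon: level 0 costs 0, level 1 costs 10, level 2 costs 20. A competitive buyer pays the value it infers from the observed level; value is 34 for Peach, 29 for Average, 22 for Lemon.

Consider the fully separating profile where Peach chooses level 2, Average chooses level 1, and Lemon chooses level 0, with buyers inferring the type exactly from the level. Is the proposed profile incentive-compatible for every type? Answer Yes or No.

Separating prices: level 2 → 34, level 1 → 29, level 0 → 22.
Peach (assigned level 2): level 0: 22 − 0 = 22; level 1: 29 − 3 = 26; level 2: 34 − 6 = 28. Peach stays.
Average (assigned level 1): level 0: 22 − 0 = 22; level 1: 29 − 6 = 23; level 2: 34 − 12 = 22. Average stays.
Lemon (assigned level 0): level 0: 22 − 0 = 22; level 1: 29 − 10 = 19; level 2: 34 − 20 = 14. Lemon stays.
Every type prefers its assigned level; separation holds.

Yes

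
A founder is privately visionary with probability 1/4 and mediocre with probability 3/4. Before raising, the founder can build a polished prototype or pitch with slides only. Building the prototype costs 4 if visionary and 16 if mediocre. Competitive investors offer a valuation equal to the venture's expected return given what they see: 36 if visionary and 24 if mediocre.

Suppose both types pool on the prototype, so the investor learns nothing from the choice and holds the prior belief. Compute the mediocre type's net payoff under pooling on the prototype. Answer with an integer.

Pooled valuation = 1/4·36 + 3/4·24 = 27.
mediocre pays cost 16 for the prototype, so net payoff = 27 − 16 = 11.

11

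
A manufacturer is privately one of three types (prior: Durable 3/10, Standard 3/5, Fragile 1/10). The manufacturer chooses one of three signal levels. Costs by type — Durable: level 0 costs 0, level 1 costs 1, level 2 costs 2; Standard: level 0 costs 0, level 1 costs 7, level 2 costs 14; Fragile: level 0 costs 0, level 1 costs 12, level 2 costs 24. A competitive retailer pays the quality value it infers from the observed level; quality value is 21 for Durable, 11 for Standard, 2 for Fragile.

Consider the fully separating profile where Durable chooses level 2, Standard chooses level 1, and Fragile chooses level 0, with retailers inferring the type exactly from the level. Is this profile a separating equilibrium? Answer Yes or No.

Separating prices: level 2 → 21, level 1 → 11, level 0 → 2.
Durable (assigned level 2): level 0: 2 − 0 = 2; level 1: 11 − 1 = 10; level 2: 21 − 2 = 19. Durable stays.
Standard (assigned level 1): level 0: 2 − 0 = 2; level 1: 11 − 7 = 4; level 2: 21 − 14 = 7. Standard prefers level 2.
Fragile (assigned level 0): level 0: 2 − 0 = 2; level 1: 11 − 12 = -1; level 2: 21 − 24 = -3. Fragile stays.
At least one type deviates; the separating profile fails.

No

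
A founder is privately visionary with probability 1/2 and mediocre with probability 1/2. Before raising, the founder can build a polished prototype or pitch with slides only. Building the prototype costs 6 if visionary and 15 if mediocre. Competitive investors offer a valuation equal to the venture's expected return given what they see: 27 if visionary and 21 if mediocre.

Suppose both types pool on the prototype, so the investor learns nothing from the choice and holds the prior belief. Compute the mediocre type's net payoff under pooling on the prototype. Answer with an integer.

Pooled valuation = 1/2·27 + 1/2·21 = 24.
mediocre pays cost 15 for the prototype, so net payoff = 24 − 15 = 9.

9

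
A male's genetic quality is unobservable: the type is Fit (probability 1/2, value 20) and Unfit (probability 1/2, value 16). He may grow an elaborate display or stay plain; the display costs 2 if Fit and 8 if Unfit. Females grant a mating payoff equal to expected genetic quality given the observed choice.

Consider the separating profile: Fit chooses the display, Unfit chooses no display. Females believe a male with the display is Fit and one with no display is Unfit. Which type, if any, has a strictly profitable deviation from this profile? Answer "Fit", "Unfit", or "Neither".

Neither

The display pays 20; no display pays 16.
Fit: assigned the display, nets 20 − 2 = 18; deviating to no display nets 16.
Unfit: assigned no display, nets 16; deviating to the display nets 20 − 8 = 12.
Both types strictly prefer their assigned action; no profitable deviation.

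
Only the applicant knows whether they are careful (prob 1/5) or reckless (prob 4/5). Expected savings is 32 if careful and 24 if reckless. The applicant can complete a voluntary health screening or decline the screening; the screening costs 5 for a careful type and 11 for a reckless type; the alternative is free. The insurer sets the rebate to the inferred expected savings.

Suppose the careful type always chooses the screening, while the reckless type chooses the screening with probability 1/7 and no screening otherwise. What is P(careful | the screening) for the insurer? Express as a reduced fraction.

7/11

P(the screening) = (1/5)·1 + (4/5)·(1/7) = 11/35.
By Bayes' rule, P(careful | the screening) = (1/5) / (11/35) = 7/11.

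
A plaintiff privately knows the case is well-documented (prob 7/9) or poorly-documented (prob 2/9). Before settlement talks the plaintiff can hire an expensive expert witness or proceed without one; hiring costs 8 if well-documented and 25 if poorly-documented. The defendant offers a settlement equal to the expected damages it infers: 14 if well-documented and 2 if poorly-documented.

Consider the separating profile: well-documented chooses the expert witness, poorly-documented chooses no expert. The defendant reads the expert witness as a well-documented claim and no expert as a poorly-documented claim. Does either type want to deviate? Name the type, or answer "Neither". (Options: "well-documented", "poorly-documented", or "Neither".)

Neither

The expert witness pays 14; no expert pays 2.
well-documented: assigned the expert witness, nets 14 − 8 = 6; deviating to no expert nets 2.
poorly-documented: assigned no expert, nets 2; deviating to the expert witness nets 14 − 25 = -11.
Both types strictly prefer their assigned action; no profitable deviation.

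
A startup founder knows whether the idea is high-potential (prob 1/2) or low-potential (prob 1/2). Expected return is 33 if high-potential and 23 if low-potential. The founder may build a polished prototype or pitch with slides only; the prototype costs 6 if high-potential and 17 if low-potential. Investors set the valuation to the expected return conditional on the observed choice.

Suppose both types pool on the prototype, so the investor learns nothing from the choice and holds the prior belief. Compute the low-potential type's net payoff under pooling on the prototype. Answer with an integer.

Pooled valuation = 1/2·33 + 1/2·23 = 28.
low-potential pays cost 17 for the prototype, so net payoff = 28 − 17 = 11.

11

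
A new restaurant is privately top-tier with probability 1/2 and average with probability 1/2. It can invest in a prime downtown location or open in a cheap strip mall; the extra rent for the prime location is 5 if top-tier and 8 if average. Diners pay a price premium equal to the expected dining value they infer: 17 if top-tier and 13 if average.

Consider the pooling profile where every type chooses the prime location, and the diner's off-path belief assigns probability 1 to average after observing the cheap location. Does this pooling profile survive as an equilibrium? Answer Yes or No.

On path, the diner holds the prior and pays 1/2·17 + 1/2·13 = 15. Off path (the cheap location), believing average, it pays 13.
top-tier: the prime location nets 15 − 5 = 10; the cheap location nets 13. top-tier would deviate.
average: the prime location nets 15 − 8 = 7; the cheap location nets 13. average would deviate.
A type deviates, so pooling fails.

No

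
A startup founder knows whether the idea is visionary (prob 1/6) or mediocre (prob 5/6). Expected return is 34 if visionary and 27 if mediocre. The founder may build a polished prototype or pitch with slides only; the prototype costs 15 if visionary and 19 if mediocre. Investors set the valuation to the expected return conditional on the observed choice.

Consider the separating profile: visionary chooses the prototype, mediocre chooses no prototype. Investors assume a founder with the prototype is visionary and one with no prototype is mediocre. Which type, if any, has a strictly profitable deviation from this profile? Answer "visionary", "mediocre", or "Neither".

visionary

The prototype pays 34; no prototype pays 27.
visionary: assigned the prototype, nets 34 − 15 = 19; deviating to no prototype nets 27.
mediocre: assigned no prototype, nets 27; deviating to the prototype nets 34 − 19 = 15.
The visionary type gains 8 by deviating.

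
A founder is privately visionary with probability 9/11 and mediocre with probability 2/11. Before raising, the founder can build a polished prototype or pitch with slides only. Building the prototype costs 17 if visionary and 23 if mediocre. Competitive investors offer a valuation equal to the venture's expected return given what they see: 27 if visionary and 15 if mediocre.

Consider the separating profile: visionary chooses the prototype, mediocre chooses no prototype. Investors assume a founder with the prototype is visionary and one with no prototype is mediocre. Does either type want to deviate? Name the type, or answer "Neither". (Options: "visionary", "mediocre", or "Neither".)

The prototype pays 27; no prototype pays 15.
visionary: assigned the prototype, nets 27 − 17 = 10; deviating to no prototype nets 15.
mediocre: assigned no prototype, nets 15; deviating to the prototype nets 27 − 23 = 4.
The visionary type gains 5 by deviating.

visionary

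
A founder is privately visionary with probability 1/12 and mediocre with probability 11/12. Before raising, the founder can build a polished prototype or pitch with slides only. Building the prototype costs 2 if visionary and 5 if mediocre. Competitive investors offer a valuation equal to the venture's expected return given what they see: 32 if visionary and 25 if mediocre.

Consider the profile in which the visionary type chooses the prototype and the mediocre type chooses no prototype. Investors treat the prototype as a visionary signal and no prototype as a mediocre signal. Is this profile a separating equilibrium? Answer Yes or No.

No

Under these beliefs, the prototype earns valuation 32 and no prototype earns valuation 25.
visionary: the prototype nets 32 − 2 = 30; no prototype nets 25. visionary prefers the prototype.
mediocre: the prototype nets 32 − 5 = 27; no prototype nets 25. mediocre would deviate to the prototype.
mediocre has a profitable deviation, so the profile is not an equilibrium.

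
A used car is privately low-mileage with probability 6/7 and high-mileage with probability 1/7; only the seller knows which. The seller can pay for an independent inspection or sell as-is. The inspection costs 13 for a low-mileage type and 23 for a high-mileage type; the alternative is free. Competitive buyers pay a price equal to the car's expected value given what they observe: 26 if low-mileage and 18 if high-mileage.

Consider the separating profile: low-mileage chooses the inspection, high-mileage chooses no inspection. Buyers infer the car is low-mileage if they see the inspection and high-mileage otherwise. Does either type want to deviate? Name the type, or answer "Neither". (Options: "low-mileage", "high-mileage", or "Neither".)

low-mileage

The inspection pays 26; no inspection pays 18.
low-mileage: assigned the inspection, nets 26 − 13 = 13; deviating to no inspection nets 18.
high-mileage: assigned no inspection, nets 18; deviating to the inspection nets 26 − 23 = 3.
The low-mileage type gains 5 by deviating.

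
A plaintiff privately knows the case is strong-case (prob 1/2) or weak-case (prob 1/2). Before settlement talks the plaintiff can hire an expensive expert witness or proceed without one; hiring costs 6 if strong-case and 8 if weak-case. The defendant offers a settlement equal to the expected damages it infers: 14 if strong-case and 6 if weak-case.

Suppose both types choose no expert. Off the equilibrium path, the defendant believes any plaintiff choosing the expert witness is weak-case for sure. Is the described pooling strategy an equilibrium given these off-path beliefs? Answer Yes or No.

On path, the defendant holds the prior and pays 1/2·14 + 1/2·6 = 10. Off path (the expert witness), believing weak-case, it pays 6.
strong-case: no expert nets 10; the expert witness nets 6 − 6 = 0. strong-case stays.
weak-case: no expert nets 10; the expert witness nets 6 − 8 = -2. weak-case stays.
No type deviates, so pooling is sustained.

Yes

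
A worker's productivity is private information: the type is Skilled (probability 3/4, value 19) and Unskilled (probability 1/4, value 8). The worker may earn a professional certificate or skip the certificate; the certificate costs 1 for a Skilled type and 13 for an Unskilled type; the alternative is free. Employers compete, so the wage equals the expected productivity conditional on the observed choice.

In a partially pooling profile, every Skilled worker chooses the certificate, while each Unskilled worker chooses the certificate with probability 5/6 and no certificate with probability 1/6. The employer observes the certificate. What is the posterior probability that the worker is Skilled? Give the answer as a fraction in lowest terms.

18/23

P(the certificate) = (3/4)·1 + (1/4)·(5/6) = 23/24.
By Bayes' rule, P(Skilled | the certificate) = (3/4) / (23/24) = 18/23.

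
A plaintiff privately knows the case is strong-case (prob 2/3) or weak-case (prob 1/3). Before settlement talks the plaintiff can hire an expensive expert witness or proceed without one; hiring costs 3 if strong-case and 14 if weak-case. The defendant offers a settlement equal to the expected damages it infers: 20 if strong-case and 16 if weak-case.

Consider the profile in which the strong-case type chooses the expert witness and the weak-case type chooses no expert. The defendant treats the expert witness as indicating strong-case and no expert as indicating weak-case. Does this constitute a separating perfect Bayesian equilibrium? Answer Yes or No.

Yes

Under these beliefs, the expert witness earns settlement 20 and no expert earns settlement 16.
strong-case: the expert witness nets 20 − 3 = 17; no expert nets 16. strong-case prefers the expert witness.
weak-case: the expert witness nets 20 − 14 = 6; no expert nets 16. weak-case prefers no expert.
Neither type deviates, so the separating profile is an equilibrium.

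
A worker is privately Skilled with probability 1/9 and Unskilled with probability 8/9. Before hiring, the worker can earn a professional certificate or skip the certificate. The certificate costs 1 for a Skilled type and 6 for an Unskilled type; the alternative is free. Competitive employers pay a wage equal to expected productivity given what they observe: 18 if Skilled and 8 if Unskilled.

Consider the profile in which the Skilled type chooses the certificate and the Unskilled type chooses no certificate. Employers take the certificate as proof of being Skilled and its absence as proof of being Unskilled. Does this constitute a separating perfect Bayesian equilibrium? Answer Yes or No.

No

Under these beliefs, the certificate earns wage 18 and no certificate earns wage 8.
Skilled: the certificate nets 18 − 1 = 17; no certificate nets 8. Skilled prefers the certificate.
Unskilled: the certificate nets 18 − 6 = 12; no certificate nets 8. Unskilled would deviate to the certificate.
Unskilled has a profitable deviation, so the profile is not an equilibrium.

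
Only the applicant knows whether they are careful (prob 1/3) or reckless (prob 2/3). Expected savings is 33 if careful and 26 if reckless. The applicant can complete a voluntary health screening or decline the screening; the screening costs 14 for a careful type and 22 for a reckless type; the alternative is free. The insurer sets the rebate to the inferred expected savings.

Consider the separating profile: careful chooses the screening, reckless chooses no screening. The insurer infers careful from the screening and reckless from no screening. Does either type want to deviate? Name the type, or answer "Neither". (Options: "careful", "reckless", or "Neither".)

The screening pays 33; no screening pays 26.
careful: assigned the screening, nets 33 − 14 = 19; deviating to no screening nets 26.
reckless: assigned no screening, nets 26; deviating to the screening nets 33 − 22 = 11.
The careful type gains 7 by deviating.

careful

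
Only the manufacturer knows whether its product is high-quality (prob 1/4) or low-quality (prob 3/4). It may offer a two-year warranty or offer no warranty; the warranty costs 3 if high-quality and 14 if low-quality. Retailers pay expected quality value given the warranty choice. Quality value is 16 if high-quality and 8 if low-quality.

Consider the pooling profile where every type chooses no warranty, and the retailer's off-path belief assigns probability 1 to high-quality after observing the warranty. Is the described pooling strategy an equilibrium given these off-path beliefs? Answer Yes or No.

On path, the retailer holds the prior and pays 1/4·16 + 3/4·8 = 10. Off path (the warranty), believing high-quality, it pays 16.
high-quality: no warranty nets 10; the warranty nets 16 − 3 = 13. high-quality would deviate.
low-quality: no warranty nets 10; the warranty nets 16 − 14 = 2. low-quality stays.
A type deviates, so pooling fails.

No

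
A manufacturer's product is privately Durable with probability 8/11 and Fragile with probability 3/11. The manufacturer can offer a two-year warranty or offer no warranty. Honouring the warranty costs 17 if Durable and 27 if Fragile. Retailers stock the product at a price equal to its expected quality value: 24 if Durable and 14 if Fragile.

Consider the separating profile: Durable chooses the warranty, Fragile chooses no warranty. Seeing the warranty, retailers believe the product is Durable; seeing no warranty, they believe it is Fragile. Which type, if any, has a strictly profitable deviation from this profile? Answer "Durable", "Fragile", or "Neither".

Durable

The warranty pays 24; no warranty pays 14.
Durable: assigned the warranty, nets 24 − 17 = 7; deviating to no warranty nets 14.
Fragile: assigned no warranty, nets 14; deviating to the warranty nets 24 − 27 = -3.
The Durable type gains 7 by deviating.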